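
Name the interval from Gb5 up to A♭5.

The letter names run G→A, a span of 1 letter step, so the interval is some kind of second.
Gb to Ab is 2 semitones. A major second is 2, so 2 makes it major.

major second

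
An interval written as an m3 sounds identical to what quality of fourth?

doubly diminished

A minor third spans 3 semitones.
A fourth spanning 3 semitones is doubly diminished (the perfect fourth is 5).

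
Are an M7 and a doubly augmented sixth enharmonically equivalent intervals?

Yes

A major seventh spans 11 semitones; a doubly augmented sixth spans 11.
They are enharmonically equivalent.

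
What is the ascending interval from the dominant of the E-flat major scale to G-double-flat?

diminished sixth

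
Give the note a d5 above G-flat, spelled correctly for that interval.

Dbb

G up a perfect fifth is D, so the target letter is D.
From Gb, a diminished fifth is 6 semitones up: Dbb.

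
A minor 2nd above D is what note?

Eb

A second above D lands on the letter E.
A minor second spans 1 semitone, so D moves to pitch class 3. On the letter E that is Eb.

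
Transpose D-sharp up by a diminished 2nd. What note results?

A second above D lands on the letter E.
A diminished second spans 0 semitones, so D# moves to pitch class 3. On the letter E that is Eb.

Eb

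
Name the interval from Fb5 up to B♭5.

Counting letters F–G–A–B gives a fourth.
Fb→Bb = 6 semitones, 1 wider than the perfect fourth (5), so augmented.

augmented fourth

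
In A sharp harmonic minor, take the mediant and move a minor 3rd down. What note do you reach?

The mediant of A# harmonic minor is C#.
A minor third (3 semitones) below C# lands on the letter A, giving A#.

A#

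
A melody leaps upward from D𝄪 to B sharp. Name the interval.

minor sixth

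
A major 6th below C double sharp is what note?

E#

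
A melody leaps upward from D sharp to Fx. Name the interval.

major third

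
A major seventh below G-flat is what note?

Abb

A seventh below G lands on the letter A.
A major seventh spans 11 semitones, so Gb moves to pitch class 7. On the letter A that is Abb.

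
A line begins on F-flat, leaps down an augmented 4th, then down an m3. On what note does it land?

Abb

An augmented fourth down from Fb is Cbb (letter C, 6 semitones down).
A minor third down from Cbb is Abb (letter A, 3 semitones down).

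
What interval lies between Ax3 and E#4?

Counting letters A–B–C–D–E gives a fifth.
A##→E# = 6 semitones, 1 narrower than the perfect fifth (7), so diminished.

diminished fifth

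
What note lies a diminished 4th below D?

A#

A fourth below D lands on the letter A.
A diminished fourth spans 4 semitones, so D moves to pitch class 10. On the letter A that is A#.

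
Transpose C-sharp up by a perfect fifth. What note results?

G#

C up a perfect fifth is G, so the target letter is G.
From C#, a perfect fifth is 7 semitones up: G#.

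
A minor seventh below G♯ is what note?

A#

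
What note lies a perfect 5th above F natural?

C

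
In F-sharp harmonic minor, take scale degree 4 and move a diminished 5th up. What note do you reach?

F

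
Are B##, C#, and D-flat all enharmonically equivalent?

Yes

B## = pitch class 1 and C# = pitch class 1 and Db = pitch class 1 — the same pitch class, so they are enharmonic equivalents.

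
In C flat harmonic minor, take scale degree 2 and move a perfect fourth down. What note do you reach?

Scale degree 2 of Cb harmonic minor is Db.
A perfect fourth (5 semitones) below Db lands on the letter A, giving Ab.

Ab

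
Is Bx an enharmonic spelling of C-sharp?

B## is pitch class 1; C# is pitch class 1.
All spellings map to pitch class 1, so they are enharmonically equivalent.

Yes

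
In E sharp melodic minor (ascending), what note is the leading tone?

D##

The E# melodic minor (ascending) scale runs E# F## G# A# B# C## D##.
Degree 7 is D##.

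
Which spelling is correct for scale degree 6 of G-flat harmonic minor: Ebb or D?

Each scale degree takes a distinct letter name. Degree 6 of a scale on G must use the letter E.
Ebb and D are enharmonically the same pitch, but only Ebb uses the letter E, so it is the correct spelling here.

Ebb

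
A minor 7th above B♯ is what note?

A#

B up a major seventh is A#, so the target letter is A.
From B#, a minor seventh is 10 semitones up: A#.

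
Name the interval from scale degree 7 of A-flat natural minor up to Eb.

major sixth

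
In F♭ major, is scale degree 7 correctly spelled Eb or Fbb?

Eb

Each scale degree takes a distinct letter name. Degree 7 of a scale on F must use the letter E.
Eb and Fbb are enharmonically the same pitch, but only Eb uses the letter E, so it is the correct spelling here.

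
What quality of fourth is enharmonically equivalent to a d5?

augmented

A diminished fifth spans 6 semitones.
A fourth spanning 6 semitones is augmented (the perfect fourth is 5).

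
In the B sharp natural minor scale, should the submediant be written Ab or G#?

Each scale degree takes a distinct letter name. Degree 6 of a scale on B must use the letter G.
G# and Ab are enharmonically the same pitch, but only G# uses the letter G, so it is the correct spelling here.

G#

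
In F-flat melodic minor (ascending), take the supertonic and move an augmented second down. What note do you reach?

The supertonic of Fb melodic minor (ascending) is Gb.
An augmented second (3 semitones) below Gb lands on the letter F, giving Fbb.

Fbb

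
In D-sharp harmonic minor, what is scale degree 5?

Degree 5 takes the letter 4 steps above D, which is A.
In harmonic minor, degree 5 sits 7 semitones above the tonic. D# + 7 semitones is pitch class 10, spelled on A as A#.

A#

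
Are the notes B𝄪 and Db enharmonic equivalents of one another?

B## = pitch class 1 and Db = pitch class 1 — the same pitch class, so they are enharmonic equivalents.

Yes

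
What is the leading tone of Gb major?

The Gb major scale runs Gb Ab Bb Cb Db Eb F.
Degree 7 is F.

F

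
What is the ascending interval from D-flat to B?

augmented sixth

The letter names run D→B, a span of 5 letter steps, so the interval is some kind of sixth.
Db to B is 10 semitones. A major sixth is 9, so 10 makes it augmented.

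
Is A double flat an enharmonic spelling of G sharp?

No

Abb is pitch class 7; G# is pitch class 8.
The pitch classes differ (7 vs. 8), so they are not enharmonic equivalents.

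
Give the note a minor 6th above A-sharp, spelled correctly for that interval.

F#

A sixth above A lands on the letter F.
A minor sixth spans 8 semitones, so A# moves to pitch class 6. On the letter F that is F#.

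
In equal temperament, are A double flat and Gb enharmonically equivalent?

Two spellings are enharmonically equivalent only if they share a pitch class.
Here Abb → 7, Gb → 6; 6 ≠ 7, so they are not.

No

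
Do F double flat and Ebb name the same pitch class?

No

Two spellings are enharmonically equivalent only if they share a pitch class.
Here Fbb → 3, Ebb → 2; 2 ≠ 3, so they are not.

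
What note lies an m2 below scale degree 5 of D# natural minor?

Scale degree 5 of D# natural minor is A#.
A minor second (1 semitone) below A# lands on the letter G, giving G##.

G##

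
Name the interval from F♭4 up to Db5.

major sixth

The letter names run F→D, a span of 5 letter steps, so the interval is some kind of sixth.
Fb to Db is 9 semitones. A major sixth is 9, so 9 makes it major.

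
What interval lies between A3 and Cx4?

augmented third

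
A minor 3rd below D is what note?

B

D down a major third is Bb, so the target letter is B.
From D, a minor third is 3 semitones down: B.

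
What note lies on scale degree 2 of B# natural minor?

C##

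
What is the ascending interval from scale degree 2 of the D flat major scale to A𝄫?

Scale degree 2 of Db major is Eb.
Eb up to Abb: letters E→A make it a fourth; 4 semitones makes it diminished.

diminished fourth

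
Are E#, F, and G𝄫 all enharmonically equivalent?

Yes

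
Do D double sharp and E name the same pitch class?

D## is pitch class 4; E is pitch class 4.
All spellings map to pitch class 4, so they are enharmonically equivalent.

Yes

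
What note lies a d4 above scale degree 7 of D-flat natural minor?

Fbb

Scale degree 7 of Db natural minor is Cb.
A diminished fourth (4 semitones) above Cb lands on the letter F, giving Fbb.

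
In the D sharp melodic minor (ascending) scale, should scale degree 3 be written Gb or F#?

Each scale degree takes a distinct letter name. Degree 3 of a scale on D must use the letter F.
F# and Gb are enharmonically the same pitch, but only F# uses the letter F, so it is the correct spelling here.

F#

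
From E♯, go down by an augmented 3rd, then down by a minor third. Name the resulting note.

An augmented third down from E# is C (letter C, 5 semitones down).
A minor third down from C is A (letter A, 3 semitones down).

A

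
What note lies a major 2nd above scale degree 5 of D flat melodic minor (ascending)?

Bb

Scale degree 5 of Db melodic minor (ascending) is Ab.
A major second (2 semitones) above Ab lands on the letter B, giving Bb.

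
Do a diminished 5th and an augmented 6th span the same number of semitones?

No

A diminished fifth spans 6 semitones; an augmented sixth spans 10.
The spans differ, so they are not enharmonic equivalents.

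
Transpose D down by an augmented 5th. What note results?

Gb

D down a perfect fifth is G, so the target letter is G.
From D, an augmented fifth is 8 semitones down: Gb.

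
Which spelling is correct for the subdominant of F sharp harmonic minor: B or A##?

B

Each scale degree takes a distinct letter name. Degree 4 of a scale on F must use the letter B.
B and A## are enharmonically the same pitch, but only B uses the letter B, so it is the correct spelling here.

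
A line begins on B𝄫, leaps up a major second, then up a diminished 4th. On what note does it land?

Fbb

A major second up from Bbb is Cb (letter C, 2 semitones up).
A diminished fourth up from Cb is Fbb (letter F, 4 semitones up).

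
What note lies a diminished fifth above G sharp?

D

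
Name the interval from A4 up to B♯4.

augmented second

The letter names run A→B, a span of 1 letter step, so the interval is some kind of second.
A to B# is 3 semitones. A major second is 2, so 3 makes it augmented.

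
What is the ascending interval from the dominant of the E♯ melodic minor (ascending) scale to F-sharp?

The dominant of E# melodic minor (ascending) is B#.
B# up to F#: letters B→F make it a fifth; 6 semitones makes it diminished.

diminished fifth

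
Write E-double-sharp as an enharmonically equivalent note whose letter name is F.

E## is pitch class 6. The letter F alone is pitch class 5.
To reach pitch class 6 from F requires an offset of +1 semitone, i.e. sharp: F#.

F#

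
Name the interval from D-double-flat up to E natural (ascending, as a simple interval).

doubly augmented second

Counting letters D–E gives a second.
Dbb→E = 4 semitones, 2 wider than the major second (2), so doubly augmented.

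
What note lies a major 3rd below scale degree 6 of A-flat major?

Db

Scale degree 6 of Ab major is F.
A major third (4 semitones) below F lands on the letter D, giving Db.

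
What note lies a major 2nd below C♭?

A second below C lands on the letter B.
A major second spans 2 semitones, so Cb moves to pitch class 9. On the letter B that is Bbb.

Bbb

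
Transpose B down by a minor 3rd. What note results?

G#

B down a major third is G, so the target letter is G.
From B, a minor third is 3 semitones down: G#.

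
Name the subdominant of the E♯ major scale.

The E# major scale runs E# F## G## A# B# C## D##.
Degree 4 is A#.

A#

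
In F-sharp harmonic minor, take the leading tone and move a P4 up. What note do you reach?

The leading tone of F# harmonic minor is E#.
A perfect fourth (5 semitones) above E# lands on the letter A, giving A#.

A#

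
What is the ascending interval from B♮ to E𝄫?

doubly diminished fourth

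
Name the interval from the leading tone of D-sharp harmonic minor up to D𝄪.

major second

The leading tone of D# harmonic minor is C##.
C## up to D##: letters C→D make it a second; 2 semitones makes it major.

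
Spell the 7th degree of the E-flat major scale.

D

The Eb major scale runs Eb F G Ab Bb C D.
Degree 7 is D.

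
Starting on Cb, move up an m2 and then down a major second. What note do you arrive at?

Cbb

A minor second up from Cb is Dbb (letter D, 1 semitone up).
A major second down from Dbb is Cbb (letter C, 2 semitones down).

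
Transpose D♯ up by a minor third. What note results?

F#

A third above D lands on the letter F.
A minor third spans 3 semitones, so D# moves to pitch class 6. On the letter F that is F#.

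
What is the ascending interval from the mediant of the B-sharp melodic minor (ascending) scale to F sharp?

minor third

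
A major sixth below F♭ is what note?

A sixth below F lands on the letter A.
A major sixth spans 9 semitones, so Fb moves to pitch class 7. On the letter A that is Abb.

Abb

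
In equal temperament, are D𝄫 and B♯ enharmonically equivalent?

Yes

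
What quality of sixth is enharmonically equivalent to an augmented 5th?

An augmented fifth spans 8 semitones.
A sixth spanning 8 semitones is minor (the major sixth is 9).

minor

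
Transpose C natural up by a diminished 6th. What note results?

C up a major sixth is A, so the target letter is A.
From C, a diminished sixth is 7 semitones up: Abb.

Abb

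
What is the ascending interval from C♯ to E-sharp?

major third

The letter names run C→E, a span of 2 letter steps, so the interval is some kind of third.
C# to E# is 4 semitones. A major third is 4, so 4 makes it major.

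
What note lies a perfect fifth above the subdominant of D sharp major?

D#

The subdominant of D# major is G#.
A perfect fifth (7 semitones) above G# lands on the letter D, giving D#.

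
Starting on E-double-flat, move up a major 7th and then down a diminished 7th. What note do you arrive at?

A major seventh up from Ebb is Db (letter D, 11 semitones up).
A diminished seventh down from Db is E (letter E, 9 semitones down).

E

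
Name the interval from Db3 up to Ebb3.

minor second

The letter names run D→E, a span of 1 letter step, so the interval is some kind of second.
Db to Ebb is 1 semitone. A major second is 2, so 1 makes it minor.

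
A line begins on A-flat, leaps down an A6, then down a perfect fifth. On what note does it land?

An augmented sixth down from Ab is Cbb (letter C, 10 semitones down).
A perfect fifth down from Cbb is Fbb (letter F, 7 semitones down).

Fbb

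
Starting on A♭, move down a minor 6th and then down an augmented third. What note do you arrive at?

Abb

A minor sixth down from Ab is C (letter C, 8 semitones down).
An augmented third down from C is Abb (letter A, 5 semitones down).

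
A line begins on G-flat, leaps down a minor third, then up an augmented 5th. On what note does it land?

B

A minor third down from Gb is Eb (letter E, 3 semitones down).
An augmented fifth up from Eb is B (letter B, 8 semitones up).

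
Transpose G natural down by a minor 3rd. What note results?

E

G down a major third is Eb, so the target letter is E.
From G, a minor third is 3 semitones down: E.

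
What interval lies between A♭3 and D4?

augmented fourth

Counting letters A–B–C–D gives a fourth.
Ab→D = 6 semitones, 1 wider than the perfect fourth (5), so augmented.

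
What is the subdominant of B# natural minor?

The B# natural minor scale runs B# C## D# E# F## G# A#.
Degree 4 is E#.

E#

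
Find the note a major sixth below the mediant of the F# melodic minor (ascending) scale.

C

The mediant of F# melodic minor (ascending) is A.
A major sixth (9 semitones) below A lands on the letter C, giving C.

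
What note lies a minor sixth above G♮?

Eb

A sixth above G lands on the letter E.
A minor sixth spans 8 semitones, so G moves to pitch class 3. On the letter E that is Eb.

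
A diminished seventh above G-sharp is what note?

G up a major seventh is F#, so the target letter is F.
From G#, a diminished seventh is 9 semitones up: F.

F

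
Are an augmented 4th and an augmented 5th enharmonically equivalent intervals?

An augmented fourth spans 6 semitones; an augmented fifth spans 8.
The spans differ, so they are not enharmonic equivalents.

No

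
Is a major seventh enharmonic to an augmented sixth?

No

A major seventh spans 11 semitones; an augmented sixth spans 10.
The spans differ, so they are not enharmonic equivalents.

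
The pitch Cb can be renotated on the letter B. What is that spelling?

B

Plain B sits at the same pitch as Cb, so on the letter B the same pitch needs a natural: B.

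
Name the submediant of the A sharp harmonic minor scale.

Degree 6 takes the letter 5 steps above A, which is F.
In harmonic minor, degree 6 sits 8 semitones above the tonic. A# + 8 semitones is pitch class 6, spelled on F as F#.

F#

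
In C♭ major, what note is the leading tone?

Bb

Degree 7 takes the letter 6 steps above C, which is B.
In major, degree 7 sits 11 semitones above the tonic. Cb + 11 semitones is pitch class 10, spelled on B as Bb.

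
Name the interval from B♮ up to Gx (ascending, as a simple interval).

The letter names run B→G, a span of 5 letter steps, so the interval is some kind of sixth.
B to G## is 10 semitones. A major sixth is 9, so 10 makes it augmented.

augmented sixth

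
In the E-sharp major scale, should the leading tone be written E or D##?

D##

Each scale degree takes a distinct letter name. Degree 7 of a scale on E must use the letter D.
D## and E are enharmonically the same pitch, but only D## uses the letter D, so it is the correct spelling here.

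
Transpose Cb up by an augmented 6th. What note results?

A

A sixth above C lands on the letter A.
An augmented sixth spans 10 semitones, so Cb moves to pitch class 9. On the letter A that is A.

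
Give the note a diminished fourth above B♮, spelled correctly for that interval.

Eb

B up a perfect fourth is E, so the target letter is E.
From B, a diminished fourth is 4 semitones up: Eb.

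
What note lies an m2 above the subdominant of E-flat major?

The subdominant of Eb major is Ab.
A minor second (1 semitone) above Ab lands on the letter B, giving Bbb.

Bbb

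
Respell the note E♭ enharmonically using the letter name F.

Fbb

Plain F sits 2 semitones above Eb, so on the letter F the same pitch needs a double flat: Fbb.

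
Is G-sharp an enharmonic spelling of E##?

Two spellings are enharmonically equivalent only if they share a pitch class.
Here G# → 8, E## → 6; 6 ≠ 8, so they are not.

No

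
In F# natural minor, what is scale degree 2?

G#

The F# natural minor scale runs F# G# A B C# D E.
Degree 2 is G#.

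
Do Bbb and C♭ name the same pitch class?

Two spellings are enharmonically equivalent only if they share a pitch class.
Here Bbb → 9, Cb → 11; 9 ≠ 11, so they are not.

No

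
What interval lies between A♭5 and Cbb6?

diminished third

The letter names run A→C, a span of 2 letter steps, so the interval is some kind of third.
Ab to Cbb is 2 semitones. A major third is 4, so 2 makes it diminished.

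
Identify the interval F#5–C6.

Counting letters F–G–A–B–C gives a fifth.
F#→C = 6 semitones, 1 narrower than the perfect fifth (7), so diminished.

diminished fifth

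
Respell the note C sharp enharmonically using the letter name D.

Plain D sits 1 semitone above C#, so on the letter D the same pitch needs a flat: Db.

Db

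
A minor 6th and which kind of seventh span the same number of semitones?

A minor sixth spans 8 semitones.
A seventh spanning 8 semitones is doubly diminished (the major seventh is 11).

doubly diminished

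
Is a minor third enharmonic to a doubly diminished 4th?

A minor third spans 3 semitones; a doubly diminished fourth spans 3.
They are enharmonically equivalent.

Yes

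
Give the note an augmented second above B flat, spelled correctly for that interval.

C#

B up a major second is C#, so the target letter is C.
From Bb, an augmented second is 3 semitones up: C#.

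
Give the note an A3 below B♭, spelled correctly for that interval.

B down a major third is G, so the target letter is G.
From Bb, an augmented third is 5 semitones down: Gbb.

Gbb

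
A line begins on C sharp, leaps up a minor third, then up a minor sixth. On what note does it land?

C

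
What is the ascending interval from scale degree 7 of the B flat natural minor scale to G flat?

minor seventh

Scale degree 7 of Bb natural minor is Ab.
Ab up to Gb: letters A→G make it a seventh; 10 semitones makes it minor.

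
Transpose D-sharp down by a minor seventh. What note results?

D down a major seventh is Eb, so the target letter is E.
From D#, a minor seventh is 10 semitones down: E#.

E#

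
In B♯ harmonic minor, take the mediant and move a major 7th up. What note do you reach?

C##

The mediant of B# harmonic minor is D#.
A major seventh (11 semitones) above D# lands on the letter C, giving C##.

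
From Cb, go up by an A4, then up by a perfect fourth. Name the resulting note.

Bb

An augmented fourth up from Cb is F (letter F, 6 semitones up).
A perfect fourth up from F is Bb (letter B, 5 semitones up).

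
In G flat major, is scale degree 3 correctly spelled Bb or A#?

Bb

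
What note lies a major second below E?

A second below E lands on the letter D.
A major second spans 2 semitones, so E moves to pitch class 2. On the letter D that is D.

D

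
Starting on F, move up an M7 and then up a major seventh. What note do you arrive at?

A major seventh up from F is E (letter E, 11 semitones up).
A major seventh up from E is D# (letter D, 11 semitones up).

D#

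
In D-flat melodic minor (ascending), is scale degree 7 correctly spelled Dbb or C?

C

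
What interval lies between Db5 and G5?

augmented fourth

The letter names run D→G, a span of 3 letter steps, so the interval is some kind of fourth.
Db to G is 6 semitones. A perfect fourth is 5, so 6 makes it augmented.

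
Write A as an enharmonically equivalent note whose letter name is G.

G##

A is pitch class 9. The letter G alone is pitch class 7.
To reach pitch class 9 from G requires an offset of +2 semitones, i.e. double sharp: G##.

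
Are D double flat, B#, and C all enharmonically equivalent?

Yes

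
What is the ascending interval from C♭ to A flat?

major sixth

The letter names run C→A, a span of 5 letter steps, so the interval is some kind of sixth.
Cb to Ab is 9 semitones. A major sixth is 9, so 9 makes it major.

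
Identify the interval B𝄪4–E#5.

diminished fourth

The letter names run B→E, a span of 3 letter steps, so the interval is some kind of fourth.
B## to E# is 4 semitones. A perfect fourth is 5, so 4 makes it diminished.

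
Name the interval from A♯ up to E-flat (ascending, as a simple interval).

The letter names run A→E, a span of 4 letter steps, so the interval is some kind of fifth.
A# to Eb is 5 semitones. A perfect fifth is 7, so 5 makes it doubly diminished.

doubly diminished fifth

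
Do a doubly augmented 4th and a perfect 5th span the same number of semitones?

A doubly augmented fourth spans 7 semitones; a perfect fifth spans 7.
They are enharmonically equivalent.

Yes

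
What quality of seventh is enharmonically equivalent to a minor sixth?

doubly diminished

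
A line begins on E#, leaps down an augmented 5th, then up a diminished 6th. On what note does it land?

An augmented fifth down from E# is A (letter A, 8 semitones down).
A diminished sixth up from A is Fb (letter F, 7 semitones up).

Fb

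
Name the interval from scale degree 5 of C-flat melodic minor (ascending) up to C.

augmented fourth

Scale degree 5 of Cb melodic minor (ascending) is Gb.
Gb up to C: letters G→C make it a fourth; 6 semitones makes it augmented.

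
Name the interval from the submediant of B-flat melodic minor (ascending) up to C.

The submediant of Bb melodic minor (ascending) is G.
G up to C: letters G→C make it a fourth; 5 semitones makes it perfect.

perfect fourth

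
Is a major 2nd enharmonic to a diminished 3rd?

Yes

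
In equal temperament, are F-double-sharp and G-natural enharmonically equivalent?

F## is pitch class 7; G is pitch class 7.
All spellings map to pitch class 7, so they are enharmonically equivalent.

Yes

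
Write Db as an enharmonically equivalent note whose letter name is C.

C#

Db is pitch class 1. The letter C alone is pitch class 0.
To reach pitch class 1 from C requires an offset of +1 semitone, i.e. sharp: C#.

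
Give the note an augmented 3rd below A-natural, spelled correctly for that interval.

Fb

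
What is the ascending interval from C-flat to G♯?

Counting letters C–D–E–F–G gives a fifth.
Cb→G# = 9 semitones, 2 wider than the perfect fifth (7), so doubly augmented.

doubly augmented fifth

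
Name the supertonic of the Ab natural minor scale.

Bb

The Ab natural minor scale runs Ab Bb Cb Db Eb Fb Gb.
Degree 2 is Bb.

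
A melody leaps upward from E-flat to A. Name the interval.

Counting letters E–F–G–A gives a fourth.
Eb→A = 6 semitones, 1 wider than the perfect fourth (5), so augmented.

augmented fourth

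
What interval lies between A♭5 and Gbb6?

Counting letters A–B–C–D–E–F–G gives a seventh.
Ab→Gbb = 9 semitones, 2 narrower than the major seventh (11), so diminished.

diminished seventh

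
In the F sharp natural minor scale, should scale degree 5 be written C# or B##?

C#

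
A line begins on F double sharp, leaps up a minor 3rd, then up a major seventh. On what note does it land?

A minor third up from F## is A# (letter A, 3 semitones up).
A major seventh up from A# is G## (letter G, 11 semitones up).

G##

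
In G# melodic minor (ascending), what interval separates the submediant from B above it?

diminished fifth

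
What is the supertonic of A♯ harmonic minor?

B#

The A# harmonic minor scale runs A# B# C# D# E# F# G##.
Degree 2 is B#.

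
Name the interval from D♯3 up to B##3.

augmented sixth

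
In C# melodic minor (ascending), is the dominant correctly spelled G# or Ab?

Each scale degree takes a distinct letter name. Degree 5 of a scale on C must use the letter G.
G# and Ab are enharmonically the same pitch, but only G# uses the letter G, so it is the correct spelling here.

G#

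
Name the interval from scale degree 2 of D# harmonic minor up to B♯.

Scale degree 2 of D# harmonic minor is E#.
E# up to B#: letters E→B make it a fifth; 7 semitones makes it perfect.

perfect fifth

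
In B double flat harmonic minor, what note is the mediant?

Dbb

Degree 3 takes the letter 2 steps above B, which is D.
In harmonic minor, degree 3 sits 3 semitones above the tonic. Bbb + 3 semitones is pitch class 0, spelled on D as Dbb.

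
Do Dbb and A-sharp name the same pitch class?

Two spellings are enharmonically equivalent only if they share a pitch class.
Here Dbb → 0, A# → 10; 0 ≠ 10, so they are not.

No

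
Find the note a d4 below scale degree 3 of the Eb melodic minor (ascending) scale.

Scale degree 3 of Eb melodic minor (ascending) is Gb.
A diminished fourth (4 semitones) below Gb lands on the letter D, giving D.

D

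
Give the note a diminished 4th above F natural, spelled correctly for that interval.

Bbb

F up a perfect fourth is Bb, so the target letter is B.
From F, a diminished fourth is 4 semitones up: Bbb.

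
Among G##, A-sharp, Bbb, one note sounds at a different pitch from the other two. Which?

In 12-tone equal temperament, enharmonic equivalents share a pitch class. G## is pitch class 9; A# is pitch class 10; Bbb is pitch class 9.
G## and Bbb share pitch class 9, while A# is pitch class 10.

A#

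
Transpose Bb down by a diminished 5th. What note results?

E

A fifth below B lands on the letter E.
A diminished fifth spans 6 semitones, so Bb moves to pitch class 4. On the letter E that is E.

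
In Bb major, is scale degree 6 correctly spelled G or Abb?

G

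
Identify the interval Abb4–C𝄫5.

minor third

The letter names run A→C, a span of 2 letter steps, so the interval is some kind of third.
Abb to Cbb is 3 semitones. A major third is 4, so 3 makes it minor.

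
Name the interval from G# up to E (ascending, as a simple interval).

The letter names run G→E, a span of 5 letter steps, so the interval is some kind of sixth.
G# to E is 8 semitones. A major sixth is 9, so 8 makes it minor.

minor sixth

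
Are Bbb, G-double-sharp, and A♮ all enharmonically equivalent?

Bbb = pitch class 9 and G## = pitch class 9 and A = pitch class 9 — the same pitch class, so they are enharmonic equivalents.

Yes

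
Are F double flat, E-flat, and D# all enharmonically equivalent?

Fbb is pitch class 3; Eb is pitch class 3; D# is pitch class 3.
All spellings map to pitch class 3, so they are enharmonically equivalent.

Yes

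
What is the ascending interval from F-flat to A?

augmented third

The letter names run F→A, a span of 2 letter steps, so the interval is some kind of third.
Fb to A is 5 semitones. A major third is 4, so 5 makes it augmented.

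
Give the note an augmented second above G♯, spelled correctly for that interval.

A second above G lands on the letter A.
An augmented second spans 3 semitones, so G# moves to pitch class 11. On the letter A that is A##.

A##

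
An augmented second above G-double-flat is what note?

Ab

G up a major second is A, so the target letter is A.
From Gbb, an augmented second is 3 semitones up: Ab.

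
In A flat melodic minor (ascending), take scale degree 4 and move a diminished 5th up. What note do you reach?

Scale degree 4 of Ab melodic minor (ascending) is Db.
A diminished fifth (6 semitones) above Db lands on the letter A, giving Abb.

Abb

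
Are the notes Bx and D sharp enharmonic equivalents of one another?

No

B## is pitch class 1; D# is pitch class 3.
The pitch classes differ (1 vs. 3), so they are not enharmonic equivalents.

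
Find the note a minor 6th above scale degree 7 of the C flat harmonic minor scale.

Gb

Scale degree 7 of Cb harmonic minor is Bb.
A minor sixth (8 semitones) above Bb lands on the letter G, giving Gb.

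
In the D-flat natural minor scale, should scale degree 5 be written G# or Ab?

Ab

Each scale degree takes a distinct letter name. Degree 5 of a scale on D must use the letter A.
Ab and G# are enharmonically the same pitch, but only Ab uses the letter A, so it is the correct spelling here.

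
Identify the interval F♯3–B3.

Counting letters F–G–A–B gives a fourth.
F#→B = 5 semitones, exactly the perfect fourth.

perfect fourth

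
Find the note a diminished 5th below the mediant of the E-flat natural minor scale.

The mediant of Eb natural minor is Gb.
A diminished fifth (6 semitones) below Gb lands on the letter C, giving C.

C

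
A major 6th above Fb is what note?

F up a major sixth is D, so the target letter is D.
From Fb, a major sixth is 9 semitones up: Db.

Db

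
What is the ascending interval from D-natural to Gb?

diminished fourth

Counting letters D–E–F–G gives a fourth.
D→Gb = 4 semitones, 1 narrower than the perfect fourth (5), so diminished.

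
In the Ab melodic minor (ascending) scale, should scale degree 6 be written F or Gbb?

Each scale degree takes a distinct letter name. Degree 6 of a scale on A must use the letter F.
F and Gbb are enharmonically the same pitch, but only F uses the letter F, so it is the correct spelling here.

F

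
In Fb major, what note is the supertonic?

The Fb major scale runs Fb Gb Ab Bbb Cb Db Eb.
Degree 2 is Gb.

Gb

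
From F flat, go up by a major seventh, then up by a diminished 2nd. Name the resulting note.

Fbb

A major seventh up from Fb is Eb (letter E, 11 semitones up).
A diminished second up from Eb is Fbb (letter F, 0 semitones up).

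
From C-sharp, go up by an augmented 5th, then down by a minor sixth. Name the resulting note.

B##

An augmented fifth up from C# is G## (letter G, 8 semitones up).
A minor sixth down from G## is B## (letter B, 8 semitones down).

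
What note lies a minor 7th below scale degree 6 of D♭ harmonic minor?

Cb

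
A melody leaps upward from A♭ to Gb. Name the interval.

minor seventh

Counting letters A–B–C–D–E–F–G gives a seventh.
Ab→Gb = 10 semitones, 1 narrower than the major seventh (11), so minor.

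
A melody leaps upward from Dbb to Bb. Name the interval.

The letter names run D→B, a span of 5 letter steps, so the interval is some kind of sixth.
Dbb to Bb is 10 semitones. A major sixth is 9, so 10 makes it augmented.

augmented sixth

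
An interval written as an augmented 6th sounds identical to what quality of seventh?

minor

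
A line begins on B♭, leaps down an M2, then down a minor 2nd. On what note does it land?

A major second down from Bb is Ab (letter A, 2 semitones down).
A minor second down from Ab is G (letter G, 1 semitone down).

G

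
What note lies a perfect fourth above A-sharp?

D#

A up a perfect fourth is D, so the target letter is D.
From A#, a perfect fourth is 5 semitones up: D#.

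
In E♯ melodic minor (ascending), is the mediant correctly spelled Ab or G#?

G#

Each scale degree takes a distinct letter name. Degree 3 of a scale on E must use the letter G.
G# and Ab are enharmonically the same pitch, but only G# uses the letter G, so it is the correct spelling here.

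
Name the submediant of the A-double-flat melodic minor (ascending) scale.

Fb

Degree 6 takes the letter 5 steps above A, which is F.
In melodic minor (ascending), degree 6 sits 9 semitones above the tonic. Abb + 9 semitones is pitch class 4, spelled on F as Fb.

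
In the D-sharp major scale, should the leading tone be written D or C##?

Each scale degree takes a distinct letter name. Degree 7 of a scale on D must use the letter C.
C## and D are enharmonically the same pitch, but only C## uses the letter C, so it is the correct spelling here.

C##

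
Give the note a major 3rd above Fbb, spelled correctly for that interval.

A third above F lands on the letter A.
A major third spans 4 semitones, so Fbb moves to pitch class 7. On the letter A that is Abb.

Abb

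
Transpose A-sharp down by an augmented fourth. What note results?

A down a perfect fourth is E, so the target letter is E.
From A#, an augmented fourth is 6 semitones down: E.

E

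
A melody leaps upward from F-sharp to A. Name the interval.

Counting letters F–G–A gives a third.
F#→A = 3 semitones, 1 narrower than the major third (4), so minor.

minor third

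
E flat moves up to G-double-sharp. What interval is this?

doubly augmented third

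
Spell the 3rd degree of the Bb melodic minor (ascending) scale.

Db

Degree 3 takes the letter 2 steps above B, which is D.
In melodic minor (ascending), degree 3 sits 3 semitones above the tonic. Bb + 3 semitones is pitch class 1, spelled on D as Db.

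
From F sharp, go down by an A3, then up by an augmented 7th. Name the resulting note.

C#

An augmented third down from F# is Db (letter D, 5 semitones down).
An augmented seventh up from Db is C# (letter C, 12 semitones up).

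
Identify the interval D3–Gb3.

Counting letters D–E–F–G gives a fourth.
D→Gb = 4 semitones, 1 narrower than the perfect fourth (5), so diminished.

diminished fourth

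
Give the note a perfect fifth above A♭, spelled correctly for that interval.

Eb

A fifth above A lands on the letter E.
A perfect fifth spans 7 semitones, so Ab moves to pitch class 3. On the letter E that is Eb.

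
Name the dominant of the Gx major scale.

Degree 5 takes the letter 4 steps above G, which is D.
In major, degree 5 sits 7 semitones above the tonic. G## + 7 semitones is pitch class 4, spelled on D as D##.

D##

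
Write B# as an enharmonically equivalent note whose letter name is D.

Dbb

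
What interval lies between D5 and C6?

Counting letters D–E–F–G–A–B–C gives a seventh.
D→C = 10 semitones, 1 narrower than the major seventh (11), so minor.

minor seventh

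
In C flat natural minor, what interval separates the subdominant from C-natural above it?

The subdominant of Cb natural minor is Fb.
Fb up to C: letters F→C make it a fifth; 8 semitones makes it augmented.

augmented fifth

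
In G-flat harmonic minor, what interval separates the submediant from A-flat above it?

The submediant of Gb harmonic minor is Ebb.
Ebb up to Ab: letters E→A make it a fourth; 6 semitones makes it augmented.

augmented fourth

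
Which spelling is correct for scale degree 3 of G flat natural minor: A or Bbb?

Each scale degree takes a distinct letter name. Degree 3 of a scale on G must use the letter B.
Bbb and A are enharmonically the same pitch, but only Bbb uses the letter B, so it is the correct spelling here.

Bbb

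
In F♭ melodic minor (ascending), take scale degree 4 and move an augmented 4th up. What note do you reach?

Eb

Scale degree 4 of Fb melodic minor (ascending) is Bbb.
An augmented fourth (6 semitones) above Bbb lands on the letter E, giving Eb.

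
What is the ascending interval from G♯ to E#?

major sixth

Counting letters G–A–B–C–D–E gives a sixth.
G#→E# = 9 semitones, exactly the major sixth.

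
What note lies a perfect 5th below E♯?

A fifth below E lands on the letter A.
A perfect fifth spans 7 semitones, so E# moves to pitch class 10. On the letter A that is A#.

A#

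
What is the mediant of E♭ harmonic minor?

Gb

The Eb harmonic minor scale runs Eb F Gb Ab Bb Cb D.
Degree 3 is Gb.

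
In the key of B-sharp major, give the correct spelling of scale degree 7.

Degree 7 takes the letter 6 steps above B, which is A.
In major, degree 7 sits 11 semitones above the tonic. B# + 11 semitones is pitch class 11, spelled on A as A##.

A##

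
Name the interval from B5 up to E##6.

Counting letters B–C–D–E gives a fourth.
B→E## = 7 semitones, 2 wider than the perfect fourth (5), so doubly augmented.

doubly augmented fourth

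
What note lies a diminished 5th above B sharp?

F#

B up a perfect fifth is F#, so the target letter is F.
From B#, a diminished fifth is 6 semitones up: F#.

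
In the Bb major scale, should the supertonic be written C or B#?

C

Each scale degree takes a distinct letter name. Degree 2 of a scale on B must use the letter C.
C and B# are enharmonically the same pitch, but only C uses the letter C, so it is the correct spelling here.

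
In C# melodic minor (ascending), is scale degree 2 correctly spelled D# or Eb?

Each scale degree takes a distinct letter name. Degree 2 of a scale on C must use the letter D.
D# and Eb are enharmonically the same pitch, but only D# uses the letter D, so it is the correct spelling here.

D#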